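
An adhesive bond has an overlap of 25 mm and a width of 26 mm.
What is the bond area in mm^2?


Bond area = overlap * width
= 25 * 26
= 650 mm^2

650


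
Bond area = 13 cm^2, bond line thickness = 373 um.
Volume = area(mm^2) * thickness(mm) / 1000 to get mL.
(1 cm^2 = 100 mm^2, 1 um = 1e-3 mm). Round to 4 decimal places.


area_mm2 = 13 * 100 = 1300
blt_mm = 373 * 1e-3 = 0.373
vol_mm3 = 1300 * 0.373 = 484.9
vol_mL = 484.9 / 1000 = 0.4849 mL

0.4849


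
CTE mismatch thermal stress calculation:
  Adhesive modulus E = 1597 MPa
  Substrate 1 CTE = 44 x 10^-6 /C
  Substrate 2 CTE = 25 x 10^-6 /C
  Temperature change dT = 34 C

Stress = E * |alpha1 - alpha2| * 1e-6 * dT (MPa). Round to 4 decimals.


delta_alpha = |44 - 25| = 19 x 10^-6/C
Stress = 1597 * 19e-6 * 34
= 1.0317 MPa

1.0317


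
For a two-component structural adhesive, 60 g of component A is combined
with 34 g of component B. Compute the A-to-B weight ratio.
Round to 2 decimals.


Weight ratio A:B = 60 / 34
= 1.76

1.76


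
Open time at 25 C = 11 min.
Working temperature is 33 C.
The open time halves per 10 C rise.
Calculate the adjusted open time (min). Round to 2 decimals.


factor = 2^((33 - 25) / 10) = 1.7411
ot = 11 / 1.7411 = 6.32 min

6.32


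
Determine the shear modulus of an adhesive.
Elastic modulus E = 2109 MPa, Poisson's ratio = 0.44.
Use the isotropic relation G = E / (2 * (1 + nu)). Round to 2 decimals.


G = 2109 / (2*(1+0.44)) = 2109 / 2.88
= 732.29 MPa

732.29


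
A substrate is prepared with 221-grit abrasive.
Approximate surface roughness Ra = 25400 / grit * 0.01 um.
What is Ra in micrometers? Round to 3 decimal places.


Ra = 25400 / 221 * 0.01 = 1.149 um

1.149


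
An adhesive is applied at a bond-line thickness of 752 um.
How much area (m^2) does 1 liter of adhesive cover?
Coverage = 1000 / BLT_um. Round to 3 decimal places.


Coverage = 1000 / 752 = 1.330 m^2

1.330


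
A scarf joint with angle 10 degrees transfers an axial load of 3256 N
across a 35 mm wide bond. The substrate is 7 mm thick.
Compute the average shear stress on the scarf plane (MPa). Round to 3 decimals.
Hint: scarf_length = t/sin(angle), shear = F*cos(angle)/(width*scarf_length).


scarf_length = 7 / sin(10 deg) = 40.3114 mm
cos(10 deg) = 0.984808
shear stress = 3256 * 0.984808 / (35 * 40.3114)
= 2.273 MPa

2.273


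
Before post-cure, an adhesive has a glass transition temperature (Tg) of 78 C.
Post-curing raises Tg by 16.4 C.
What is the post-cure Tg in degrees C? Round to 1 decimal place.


Tg_post = Tg_base + delta_Tg
= 78 + 16.4
= 94.4 C

94.4


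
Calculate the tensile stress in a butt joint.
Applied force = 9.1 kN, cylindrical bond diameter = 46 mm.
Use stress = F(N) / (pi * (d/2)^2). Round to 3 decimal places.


A = pi * 23.0^2 = 1661.9025 mm^2
sigma = 9100.0 / 1661.9025 = 5.476 MPa

5.476


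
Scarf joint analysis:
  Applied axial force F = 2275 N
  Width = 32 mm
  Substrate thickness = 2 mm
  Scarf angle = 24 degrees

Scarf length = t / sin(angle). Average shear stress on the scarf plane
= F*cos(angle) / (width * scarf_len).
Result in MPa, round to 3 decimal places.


Scarf length = 2 / sin(24 deg) = 4.9172 mm
cos(24 deg) = 0.913545
Shear = 2275 * 0.913545 / (32 * 4.9172)
= 13.208 MPa

13.208


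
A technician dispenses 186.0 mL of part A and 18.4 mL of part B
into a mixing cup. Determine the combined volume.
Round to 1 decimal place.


Combined volume = 186.0 + 18.4
= 204.4 mL

204.4


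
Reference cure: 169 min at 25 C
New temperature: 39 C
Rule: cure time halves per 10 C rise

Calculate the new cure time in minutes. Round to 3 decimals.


factor = 2^((39-25)/10) = 2.6390
t_new = 169 / 2.6390 = 64.039 min

64.039


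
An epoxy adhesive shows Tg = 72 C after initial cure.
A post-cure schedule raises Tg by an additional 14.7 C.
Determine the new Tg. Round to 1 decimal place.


New Tg = 72 + 14.7
= 86.7 C

86.7


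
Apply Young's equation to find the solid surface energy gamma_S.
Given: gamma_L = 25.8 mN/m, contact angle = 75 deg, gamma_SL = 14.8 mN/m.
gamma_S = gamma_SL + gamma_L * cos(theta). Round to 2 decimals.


theta_rad = 75 * pi/180 = 1.308997
gamma_S = 14.8 + 25.8 * cos(1.308997)
= 21.48 mN/m

21.48


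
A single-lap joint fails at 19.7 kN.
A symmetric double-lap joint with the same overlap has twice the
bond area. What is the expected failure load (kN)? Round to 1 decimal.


Double-lap load = 2 * 19.7 = 39.4 kN

39.4


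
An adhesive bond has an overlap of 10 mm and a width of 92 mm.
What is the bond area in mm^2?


Bond area = overlap * width
= 10 * 92
= 920 mm^2

920


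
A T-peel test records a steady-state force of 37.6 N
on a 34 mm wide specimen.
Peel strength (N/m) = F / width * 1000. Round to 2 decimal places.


Peel strength = 37.6 / 34 * 1000
= 1105.88 N/m

1105.88


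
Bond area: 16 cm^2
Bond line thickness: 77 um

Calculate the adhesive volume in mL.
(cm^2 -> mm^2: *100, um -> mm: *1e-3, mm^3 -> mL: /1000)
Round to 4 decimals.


V = 16*100 * 77*1e-3 / 1000
= 0.1232 mL

0.1232


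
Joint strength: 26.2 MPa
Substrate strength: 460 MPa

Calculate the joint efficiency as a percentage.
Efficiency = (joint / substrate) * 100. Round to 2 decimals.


Efficiency = (26.2 / 460) * 100 = 5.70%

5.70


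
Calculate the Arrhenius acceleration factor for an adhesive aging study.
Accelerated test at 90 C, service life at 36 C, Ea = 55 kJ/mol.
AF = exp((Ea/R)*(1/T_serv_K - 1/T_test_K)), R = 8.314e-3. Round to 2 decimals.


T_test = 363.15 K, T_serv = 309.15 K
Ea/R = 55 / 0.008314 = 6615.35
AF = exp(6615.35 * (1/309.15 - 1/363.15))
= 24.09

24.09


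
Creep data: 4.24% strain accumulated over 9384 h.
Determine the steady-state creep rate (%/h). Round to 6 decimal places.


Rate = 4.24 / 9384 = 0.000452 %/h

0.000452


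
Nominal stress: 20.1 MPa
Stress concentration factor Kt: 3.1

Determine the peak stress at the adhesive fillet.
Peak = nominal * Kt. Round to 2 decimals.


Peak stress = 20.1 * 3.1
= 62.31 MPa

62.31


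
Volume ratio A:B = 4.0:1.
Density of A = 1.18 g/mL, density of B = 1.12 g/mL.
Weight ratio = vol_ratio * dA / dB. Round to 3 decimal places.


Wt ratio = 4.0 * 1.18 / 1.12
= 4.214

4.214


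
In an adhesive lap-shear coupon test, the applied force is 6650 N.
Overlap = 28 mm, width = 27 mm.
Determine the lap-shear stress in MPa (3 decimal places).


stress = F / (overlap * width)
= 6650 / (28 * 27)
= 8.796 MPa

8.796


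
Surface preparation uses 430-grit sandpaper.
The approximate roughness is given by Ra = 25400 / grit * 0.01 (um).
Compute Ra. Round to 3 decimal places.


Ra = 25400 / 430 * 0.01
= 254 / 430
= 0.591 um

0.591


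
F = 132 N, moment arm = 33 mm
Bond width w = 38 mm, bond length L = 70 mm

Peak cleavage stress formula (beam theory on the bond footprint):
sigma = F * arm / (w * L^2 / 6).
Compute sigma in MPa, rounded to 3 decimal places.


sigma = (132 * 33) / (38 * 4900 / 6)
= 4356 * 6 / 186200
= 26136 / 186200
= 0.140 MPa

0.140


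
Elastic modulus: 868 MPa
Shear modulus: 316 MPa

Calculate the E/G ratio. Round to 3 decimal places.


E / G = 868 / 316 = 2.747

2.747


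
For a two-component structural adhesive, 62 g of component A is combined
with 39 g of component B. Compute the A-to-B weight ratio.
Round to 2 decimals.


Weight ratio A:B = 62 / 39
= 1.59

1.59


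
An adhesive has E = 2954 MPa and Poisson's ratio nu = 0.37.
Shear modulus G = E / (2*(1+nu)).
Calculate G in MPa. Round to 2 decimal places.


G = 2954 / (2*(1+0.37))
= 2954 / 2.74
= 1078.10 MPa

1078.10


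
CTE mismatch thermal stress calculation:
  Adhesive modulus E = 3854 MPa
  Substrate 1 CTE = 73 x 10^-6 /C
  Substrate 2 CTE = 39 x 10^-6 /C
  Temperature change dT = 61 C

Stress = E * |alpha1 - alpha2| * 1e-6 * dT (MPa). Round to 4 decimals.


delta_alpha = |73 - 39| = 34 x 10^-6/C
Stress = 3854 * 34e-6 * 61
= 7.9932 MPa

7.9932


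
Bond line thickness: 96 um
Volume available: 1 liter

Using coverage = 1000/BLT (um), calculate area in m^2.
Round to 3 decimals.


1 L = 1e6 mm^3, thickness = 96 um = 0.096 mm
Area = 1e6 / 0.096 mm^2 = (1e6 / 0.096) / 1e6 m^2 = 1000 / 96 m^2
= 10.417 m^2

10.417


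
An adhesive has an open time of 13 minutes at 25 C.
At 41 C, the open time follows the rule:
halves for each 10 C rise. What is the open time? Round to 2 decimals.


Factor = 2^((41-25)/10) = 3.0314
Open time = 13 / 3.0314 = 4.29 min

4.29


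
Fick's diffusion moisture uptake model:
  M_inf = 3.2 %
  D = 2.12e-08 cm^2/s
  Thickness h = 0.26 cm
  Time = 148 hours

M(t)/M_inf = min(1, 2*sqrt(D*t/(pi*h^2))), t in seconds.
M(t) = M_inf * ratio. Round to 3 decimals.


t_sec = 148 * 3600 = 532800
ratio = 2*sqrt(2.12e-08*532800/(pi*0.26^2))
= min(1, 0.461245)
= 0.461245
M(t) = 3.2 * 0.461245 = 1.476 %

1.476


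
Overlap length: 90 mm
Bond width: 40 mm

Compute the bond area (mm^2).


Bond area = 90 * 40 = 3600 mm^2

3600


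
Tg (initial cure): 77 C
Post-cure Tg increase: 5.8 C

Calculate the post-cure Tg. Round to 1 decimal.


Post-cure Tg = 77 + 5.8 = 82.8 C

82.8


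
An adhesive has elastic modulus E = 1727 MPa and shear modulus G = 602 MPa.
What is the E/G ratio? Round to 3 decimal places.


E/G = 1727 / 602 = 2.869

2.869


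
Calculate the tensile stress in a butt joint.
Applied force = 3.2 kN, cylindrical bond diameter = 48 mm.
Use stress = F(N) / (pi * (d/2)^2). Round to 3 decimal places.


A = pi * 24.0^2 = 1809.5574 mm^2
sigma = 3200.0 / 1809.5574 = 1.768 MPa

1.768


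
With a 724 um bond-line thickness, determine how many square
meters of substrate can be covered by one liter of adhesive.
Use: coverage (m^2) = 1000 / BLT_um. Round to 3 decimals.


Coverage = 1000 / 724 = 1.381 m^2

1.381


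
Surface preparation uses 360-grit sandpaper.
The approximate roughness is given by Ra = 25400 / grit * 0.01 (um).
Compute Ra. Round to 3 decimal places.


Ra = 25400 / 360 * 0.01
= 254 / 360
= 0.706 um

0.706


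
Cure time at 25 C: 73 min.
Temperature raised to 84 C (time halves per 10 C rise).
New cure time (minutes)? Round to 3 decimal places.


Acceleration factor = 2^(59/10) = 59.7141
New time = 73 / 59.7141 = 1.222 min

1.222


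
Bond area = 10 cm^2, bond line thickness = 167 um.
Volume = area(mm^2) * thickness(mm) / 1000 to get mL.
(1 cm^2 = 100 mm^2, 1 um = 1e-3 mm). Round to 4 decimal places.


area_mm2 = 10 * 100 = 1000
blt_mm = 167 * 1e-3 = 0.167
vol_mm3 = 1000 * 0.167 = 167.0
vol_mL = 167.0 / 1000 = 0.1670 mL

0.1670


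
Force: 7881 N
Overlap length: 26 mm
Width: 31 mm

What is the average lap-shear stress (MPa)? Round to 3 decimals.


Average shear stress = F / (overlap * width)
= 7881 / (26 * 31)
= 9.778 MPa

9.778


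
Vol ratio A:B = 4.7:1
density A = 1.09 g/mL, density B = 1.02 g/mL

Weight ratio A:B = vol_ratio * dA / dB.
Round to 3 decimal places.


Weight ratio = 4.7 * 1.09 / 1.02
= 5.023

5.023


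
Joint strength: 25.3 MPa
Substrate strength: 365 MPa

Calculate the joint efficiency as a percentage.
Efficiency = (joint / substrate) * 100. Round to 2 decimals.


Efficiency = (25.3 / 365) * 100 = 6.93%

6.93


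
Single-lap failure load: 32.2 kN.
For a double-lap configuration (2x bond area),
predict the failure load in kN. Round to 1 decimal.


Failure load = 32.2 * 2 = 64.4 kN

64.4


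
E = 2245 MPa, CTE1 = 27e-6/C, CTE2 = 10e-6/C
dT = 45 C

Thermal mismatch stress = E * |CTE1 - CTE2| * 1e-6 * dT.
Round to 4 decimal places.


= 2245 * 17e-6 * 45
= 1.7174 MPa

1.7174


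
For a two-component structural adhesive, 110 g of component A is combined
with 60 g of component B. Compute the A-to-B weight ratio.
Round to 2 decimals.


Weight ratio A:B = 110 / 60
= 1.83

1.83


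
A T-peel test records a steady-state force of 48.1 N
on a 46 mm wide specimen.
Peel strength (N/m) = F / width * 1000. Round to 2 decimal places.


Peel strength = 48.1 / 46 * 1000
= 1045.65 N/m

1045.65


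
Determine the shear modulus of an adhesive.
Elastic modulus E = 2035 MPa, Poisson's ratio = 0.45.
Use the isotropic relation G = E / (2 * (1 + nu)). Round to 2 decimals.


G = 2035 / (2*(1+0.45)) = 2035 / 2.90
= 701.72 MPa

701.72


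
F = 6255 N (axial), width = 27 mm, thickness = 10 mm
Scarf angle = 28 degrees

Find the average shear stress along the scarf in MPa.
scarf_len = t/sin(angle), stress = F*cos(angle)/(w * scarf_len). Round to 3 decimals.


scarf_len = 10/sin(28 deg) = 21.3005
cos(28 deg) = 0.882948
stress = 6255*0.882948/(27*21.3005) = 9.603 MPa

9.603


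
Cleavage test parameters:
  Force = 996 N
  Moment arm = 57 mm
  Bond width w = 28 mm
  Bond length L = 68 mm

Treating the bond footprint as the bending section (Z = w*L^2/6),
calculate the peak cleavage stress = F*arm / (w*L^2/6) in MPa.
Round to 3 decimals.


M = 996 * 57 = 56772 N*mm
Z = 28 * 68^2 / 6 = 129472 / 6 mm^3
sigma = M / Z = 6 * 56772 / 129472 = 340632 / 129472
= 2.631 MPa

2.631


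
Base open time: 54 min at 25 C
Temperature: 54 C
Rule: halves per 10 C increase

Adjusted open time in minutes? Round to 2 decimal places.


Acceleration = 2^((54-25)/10) = 7.4643
Open time = 54 / 7.4643 = 7.23 min

7.23


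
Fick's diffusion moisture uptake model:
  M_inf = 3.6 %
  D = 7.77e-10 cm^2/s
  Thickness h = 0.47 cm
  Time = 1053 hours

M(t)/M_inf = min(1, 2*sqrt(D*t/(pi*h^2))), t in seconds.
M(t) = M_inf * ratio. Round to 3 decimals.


t_sec = 1053 * 3600 = 3790800
ratio = 2*sqrt(7.77e-10*3790800/(pi*0.47^2))
= min(1, 0.130297)
= 0.130297
M(t) = 3.6 * 0.130297 = 0.469 %

0.469


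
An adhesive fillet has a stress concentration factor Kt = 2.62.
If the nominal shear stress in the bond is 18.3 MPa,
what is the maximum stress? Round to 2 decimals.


Max stress = 18.3 * 2.62 = 47.95 MPa

47.95


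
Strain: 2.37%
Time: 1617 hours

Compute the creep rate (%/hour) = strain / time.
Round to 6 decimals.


Creep rate = 2.37 / 1617
= 0.001466 %/h

0.001466


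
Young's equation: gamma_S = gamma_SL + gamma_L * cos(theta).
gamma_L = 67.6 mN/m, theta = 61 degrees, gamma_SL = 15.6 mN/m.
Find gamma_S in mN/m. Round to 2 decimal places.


cos(61 deg) = 0.484810
gamma_S = 15.6 + 67.6 * 0.484810
= 48.37 mN/m

48.37


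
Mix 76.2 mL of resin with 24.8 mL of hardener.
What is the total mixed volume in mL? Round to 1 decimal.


Total = 76.2 + 24.8 = 101.0 mL

101.0


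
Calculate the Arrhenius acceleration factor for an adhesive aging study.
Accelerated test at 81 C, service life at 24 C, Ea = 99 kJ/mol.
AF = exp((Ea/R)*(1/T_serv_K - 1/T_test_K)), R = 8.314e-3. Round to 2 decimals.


T_test = 354.15 K, T_serv = 297.15 K
Ea/R = 99 / 0.008314 = 11907.63
AF = exp(11907.63 * (1/297.15 - 1/354.15))
= 632.49

632.49


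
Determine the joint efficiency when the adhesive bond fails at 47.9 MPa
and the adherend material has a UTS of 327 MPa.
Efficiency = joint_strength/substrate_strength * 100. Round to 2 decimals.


Joint efficiency = 47.9 / 327 * 100
= 14.65%

14.65


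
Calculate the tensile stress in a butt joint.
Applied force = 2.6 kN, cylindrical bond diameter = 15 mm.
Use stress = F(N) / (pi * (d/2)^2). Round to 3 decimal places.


A = pi * 7.5^2 = 176.7146 mm^2
sigma = 2600.0 / 176.7146 = 14.713 MPa

14.713


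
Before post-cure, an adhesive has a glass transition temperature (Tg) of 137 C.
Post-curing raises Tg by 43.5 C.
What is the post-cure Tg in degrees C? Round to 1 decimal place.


Tg_post = Tg_base + delta_Tg
= 137 + 43.5
= 180.5 C

180.5


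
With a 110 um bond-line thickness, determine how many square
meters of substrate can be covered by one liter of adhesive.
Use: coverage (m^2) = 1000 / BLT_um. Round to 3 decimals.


Coverage = 1000 / 110 = 9.091 m^2

9.091


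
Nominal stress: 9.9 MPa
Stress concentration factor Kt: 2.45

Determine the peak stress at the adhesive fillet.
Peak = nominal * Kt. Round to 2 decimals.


Peak stress = 9.9 * 2.45
= 24.26 MPa

24.26


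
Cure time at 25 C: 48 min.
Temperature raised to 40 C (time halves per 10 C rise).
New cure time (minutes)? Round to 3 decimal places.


Acceleration factor = 2^(15/10) = 2.8284
New time = 48 / 2.8284 = 16.971 min

16.971


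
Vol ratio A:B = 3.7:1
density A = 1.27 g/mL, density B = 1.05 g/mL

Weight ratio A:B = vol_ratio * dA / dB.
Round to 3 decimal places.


Weight ratio = 3.7 * 1.27 / 1.05
= 4.475

4.475


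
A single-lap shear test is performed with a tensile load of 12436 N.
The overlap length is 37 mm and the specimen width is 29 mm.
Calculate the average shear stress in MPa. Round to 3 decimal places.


Shear stress = F / (overlap * width)
= 12436 / (37 * 29)
= 12436 / 1073
= 11.590 MPa

11.590


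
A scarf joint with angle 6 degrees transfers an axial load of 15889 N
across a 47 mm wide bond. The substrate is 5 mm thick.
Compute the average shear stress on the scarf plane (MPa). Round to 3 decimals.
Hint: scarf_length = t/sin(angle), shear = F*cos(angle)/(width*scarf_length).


scarf_length = 5 / sin(6 deg) = 47.8339 mm
cos(6 deg) = 0.994522
shear stress = 15889 * 0.994522 / (47 * 47.8339)
= 7.029 MPa

7.029


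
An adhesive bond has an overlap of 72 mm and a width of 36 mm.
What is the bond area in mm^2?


Bond area = overlap * width
= 72 * 36
= 2592 mm^2

2592


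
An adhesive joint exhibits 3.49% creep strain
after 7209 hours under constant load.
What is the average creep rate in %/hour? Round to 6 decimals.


Creep rate = strain / time
= 3.49 / 7209
= 0.000484 %/h

0.000484


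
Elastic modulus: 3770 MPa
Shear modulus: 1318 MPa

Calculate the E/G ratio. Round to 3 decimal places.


E / G = 3770 / 1318 = 2.860

2.860


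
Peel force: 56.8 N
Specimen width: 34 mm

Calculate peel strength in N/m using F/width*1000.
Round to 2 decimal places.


Peel strength = 56.8 / 34 * 1000 = 1670.59 N/m

1670.59


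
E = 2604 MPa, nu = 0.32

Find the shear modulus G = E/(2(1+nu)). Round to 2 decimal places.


G = 2604 / (2 * 1.32)
= 986.36 MPa

986.36


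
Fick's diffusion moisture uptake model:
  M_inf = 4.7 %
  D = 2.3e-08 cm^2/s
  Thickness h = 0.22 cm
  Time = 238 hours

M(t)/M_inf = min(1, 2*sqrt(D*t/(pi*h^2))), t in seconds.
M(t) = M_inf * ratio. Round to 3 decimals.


t_sec = 238 * 3600 = 856800
ratio = 2*sqrt(2.3e-08*856800/(pi*0.22^2))
= min(1, 0.720006)
= 0.720006
M(t) = 4.7 * 0.720006 = 3.384 %

3.384


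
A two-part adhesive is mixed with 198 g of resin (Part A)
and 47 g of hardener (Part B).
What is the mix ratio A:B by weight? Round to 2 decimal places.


Mix ratio = mass_A / mass_B
= 198 / 47
= 4.21

4.21


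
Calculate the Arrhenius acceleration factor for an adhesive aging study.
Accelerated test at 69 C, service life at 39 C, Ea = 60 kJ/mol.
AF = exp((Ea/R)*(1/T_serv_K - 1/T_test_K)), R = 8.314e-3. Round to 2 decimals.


T_test = 342.15 K, T_serv = 312.15 K
Ea/R = 60 / 0.008314 = 7216.74
AF = exp(7216.74 * (1/312.15 - 1/342.15))
= 7.59

7.59


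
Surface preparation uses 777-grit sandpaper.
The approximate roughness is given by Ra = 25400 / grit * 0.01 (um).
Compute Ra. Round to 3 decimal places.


Ra = 25400 / 777 * 0.01
= 254 / 777
= 0.327 um

0.327


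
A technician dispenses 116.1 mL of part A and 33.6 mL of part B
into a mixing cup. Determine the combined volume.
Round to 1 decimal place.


Combined volume = 116.1 + 33.6
= 149.7 mL

149.7


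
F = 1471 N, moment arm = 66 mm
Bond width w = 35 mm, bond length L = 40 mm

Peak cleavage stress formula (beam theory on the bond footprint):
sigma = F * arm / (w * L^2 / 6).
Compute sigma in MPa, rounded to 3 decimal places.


sigma = (1471 * 66) / (35 * 1600 / 6)
= 97086 * 6 / 56000
= 582516 / 56000
= 10.402 MPa

10.402


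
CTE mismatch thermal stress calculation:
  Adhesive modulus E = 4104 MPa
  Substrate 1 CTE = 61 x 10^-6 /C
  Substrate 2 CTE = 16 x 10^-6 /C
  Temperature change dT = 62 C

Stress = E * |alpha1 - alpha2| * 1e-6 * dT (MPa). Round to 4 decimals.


delta_alpha = |61 - 16| = 45 x 10^-6/C
Stress = 4104 * 45e-6 * 62
= 11.4502 MPa

11.4502


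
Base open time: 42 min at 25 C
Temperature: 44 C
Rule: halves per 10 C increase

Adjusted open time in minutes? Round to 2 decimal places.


Acceleration = 2^((44-25)/10) = 3.7321
Open time = 42 / 3.7321 = 11.25 min

11.25


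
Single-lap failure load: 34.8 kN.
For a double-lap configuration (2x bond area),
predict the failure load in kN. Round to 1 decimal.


Failure load = 34.8 * 2 = 69.6 kN

69.6


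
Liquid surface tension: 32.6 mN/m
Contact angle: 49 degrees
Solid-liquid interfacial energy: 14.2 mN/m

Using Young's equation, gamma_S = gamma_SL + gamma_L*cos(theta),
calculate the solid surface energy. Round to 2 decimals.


gamma_S = 14.2 + 32.6 * cos(49)
= 35.59 mN/m

35.59


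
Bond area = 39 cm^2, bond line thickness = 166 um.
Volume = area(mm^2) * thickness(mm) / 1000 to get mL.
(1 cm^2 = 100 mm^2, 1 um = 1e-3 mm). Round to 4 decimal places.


area_mm2 = 39 * 100 = 3900
blt_mm = 166 * 1e-3 = 0.166
vol_mm3 = 3900 * 0.166 = 647.4
vol_mL = 647.4 / 1000 = 0.6474 mL

0.6474


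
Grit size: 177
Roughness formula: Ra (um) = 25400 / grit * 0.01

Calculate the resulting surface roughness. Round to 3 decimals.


Ra = 25400 / 177 * 0.01
= 1.435 um

1.435


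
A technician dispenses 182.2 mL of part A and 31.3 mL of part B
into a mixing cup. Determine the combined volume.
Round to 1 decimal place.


Combined volume = 182.2 + 31.3
= 213.5 mL

213.5


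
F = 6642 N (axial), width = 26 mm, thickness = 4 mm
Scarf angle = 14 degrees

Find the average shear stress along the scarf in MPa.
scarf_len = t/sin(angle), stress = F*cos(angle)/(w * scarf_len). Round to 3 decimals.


scarf_len = 4/sin(14 deg) = 16.5343
cos(14 deg) = 0.970296
stress = 6642*0.970296/(26*16.5343) = 14.991 MPa

14.991


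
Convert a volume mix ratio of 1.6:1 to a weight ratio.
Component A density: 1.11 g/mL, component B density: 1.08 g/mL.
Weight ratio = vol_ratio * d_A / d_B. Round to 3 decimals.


= 1.6 * 1.11 / 1.08 = 1.644

1.644


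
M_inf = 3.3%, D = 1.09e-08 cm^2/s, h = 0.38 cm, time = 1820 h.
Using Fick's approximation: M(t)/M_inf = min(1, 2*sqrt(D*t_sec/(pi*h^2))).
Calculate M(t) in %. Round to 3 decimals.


t = 6552000 s
ratio = min(1, 2*sqrt(1.09e-08*6552000/(pi*0.1444)))
= 0.793545
M(t) = 3.3 * 0.793545 = 2.619%

2.619


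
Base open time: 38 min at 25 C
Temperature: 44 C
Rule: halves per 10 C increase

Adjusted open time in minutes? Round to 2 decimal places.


Acceleration = 2^((44-25)/10) = 3.7321
Open time = 38 / 3.7321 = 10.18 min

10.18


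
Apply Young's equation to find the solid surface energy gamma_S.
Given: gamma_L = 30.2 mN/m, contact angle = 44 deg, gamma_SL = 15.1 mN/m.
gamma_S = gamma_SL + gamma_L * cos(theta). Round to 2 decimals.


theta_rad = 44 * pi/180 = 0.767945
gamma_S = 15.1 + 30.2 * cos(0.767945)
= 36.82 mN/m

36.82


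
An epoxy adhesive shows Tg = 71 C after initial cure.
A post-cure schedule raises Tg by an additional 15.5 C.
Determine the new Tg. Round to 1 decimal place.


New Tg = 71 + 15.5
= 86.5 C

86.5


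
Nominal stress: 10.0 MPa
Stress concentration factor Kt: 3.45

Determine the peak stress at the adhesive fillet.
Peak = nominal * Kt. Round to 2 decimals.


Peak stress = 10.0 * 3.45
= 34.50 MPa

34.50


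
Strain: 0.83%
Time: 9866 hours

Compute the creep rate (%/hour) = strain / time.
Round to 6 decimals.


Creep rate = 0.83 / 9866
= 0.000084 %/h

0.000084


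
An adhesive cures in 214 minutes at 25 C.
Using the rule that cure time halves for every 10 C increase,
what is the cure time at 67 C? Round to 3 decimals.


Factor = 2^((67 - 25) / 10) = 18.3792
Cure time = 214 / 18.3792
= 11.644 minutes

11.644


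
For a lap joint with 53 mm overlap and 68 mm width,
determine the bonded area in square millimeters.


Area = 53 * 68 = 3604 mm^2

3604


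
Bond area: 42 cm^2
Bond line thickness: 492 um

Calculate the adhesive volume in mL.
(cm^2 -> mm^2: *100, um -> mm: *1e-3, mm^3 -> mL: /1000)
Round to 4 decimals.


V = 42*100 * 492*1e-3 / 1000
= 2.0664 mL

2.0664


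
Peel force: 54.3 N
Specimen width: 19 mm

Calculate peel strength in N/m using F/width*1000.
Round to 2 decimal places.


Peel strength = 54.3 / 19 * 1000 = 2857.89 N/m

2857.89


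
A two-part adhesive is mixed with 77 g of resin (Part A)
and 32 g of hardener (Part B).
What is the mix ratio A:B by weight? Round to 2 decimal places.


Mix ratio = mass_A / mass_B
= 77 / 32
= 2.41

2.41


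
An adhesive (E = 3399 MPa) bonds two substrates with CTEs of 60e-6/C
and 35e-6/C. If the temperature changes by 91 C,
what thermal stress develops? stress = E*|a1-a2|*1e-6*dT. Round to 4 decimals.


Stress = 3399 * |60 - 35| * 1e-6 * 91
= 7.7327 MPa

7.7327


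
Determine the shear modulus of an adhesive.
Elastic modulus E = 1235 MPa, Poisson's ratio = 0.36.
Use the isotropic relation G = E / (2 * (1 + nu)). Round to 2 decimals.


G = 1235 / (2*(1+0.36)) = 1235 / 2.72
= 454.04 MPa

454.04


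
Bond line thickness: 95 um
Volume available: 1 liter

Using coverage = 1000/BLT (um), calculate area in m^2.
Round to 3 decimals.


1 L = 1e6 mm^3, thickness = 95 um = 0.095 mm
Area = 1e6 / 0.095 mm^2 = (1e6 / 0.095) / 1e6 m^2 = 1000 / 95 m^2
= 10.526 m^2

10.526


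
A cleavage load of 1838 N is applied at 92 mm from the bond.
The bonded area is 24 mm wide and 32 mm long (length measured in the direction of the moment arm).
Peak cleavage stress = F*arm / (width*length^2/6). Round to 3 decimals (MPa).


Moment = 1838 * 92 = 169096 N*mm
Section modulus = 24 * 1024 / 6 = 24576 / 6 mm^3
Stress = 169096 / (24576 / 6) = 1014576 / 24576
= 41.283 MPa

41.283


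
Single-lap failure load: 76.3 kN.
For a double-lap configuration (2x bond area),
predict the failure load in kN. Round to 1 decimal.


Failure load = 76.3 * 2 = 152.6 kN

152.6


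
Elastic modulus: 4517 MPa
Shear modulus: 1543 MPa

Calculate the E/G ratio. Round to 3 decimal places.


E / G = 4517 / 1543 = 2.927

2.927


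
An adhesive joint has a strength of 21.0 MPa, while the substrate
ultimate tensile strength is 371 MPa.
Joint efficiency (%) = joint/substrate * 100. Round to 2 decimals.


Efficiency = 21.0 / 371 * 100
= 5.66%

5.66


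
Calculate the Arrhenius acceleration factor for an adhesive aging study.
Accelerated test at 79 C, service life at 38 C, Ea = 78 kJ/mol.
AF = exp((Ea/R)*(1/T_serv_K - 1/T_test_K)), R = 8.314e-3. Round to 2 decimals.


T_test = 352.15 K, T_serv = 311.15 K
Ea/R = 78 / 0.008314 = 9381.77
AF = exp(9381.77 * (1/311.15 - 1/352.15))
= 33.47

33.47


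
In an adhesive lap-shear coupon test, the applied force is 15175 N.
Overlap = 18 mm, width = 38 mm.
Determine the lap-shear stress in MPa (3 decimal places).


stress = F / (overlap * width)
= 15175 / (18 * 38)
= 22.186 MPa

22.186


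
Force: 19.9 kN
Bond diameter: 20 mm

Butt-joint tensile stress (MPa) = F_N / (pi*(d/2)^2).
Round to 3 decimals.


F_N = 19.9 * 1000 = 19900.0 N
A = pi*(10.0)^2 = 314.1593 mm^2
stress = 19900.0 / 314.1593 = 63.344 MPa

63.344


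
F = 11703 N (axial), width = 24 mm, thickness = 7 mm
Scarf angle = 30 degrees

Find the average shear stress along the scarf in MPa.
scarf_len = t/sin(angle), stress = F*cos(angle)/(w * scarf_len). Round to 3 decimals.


scarf_len = 7/sin(30 deg) = 14.0000
cos(30 deg) = 0.866025
stress = 11703*0.866025/(24*14.0000) = 30.164 MPa

30.164


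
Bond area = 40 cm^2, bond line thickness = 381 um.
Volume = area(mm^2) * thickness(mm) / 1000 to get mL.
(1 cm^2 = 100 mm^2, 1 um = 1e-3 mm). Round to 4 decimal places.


area_mm2 = 40 * 100 = 4000
blt_mm = 381 * 1e-3 = 0.381
vol_mm3 = 4000 * 0.381 = 1524.0
vol_mL = 1524.0 / 1000 = 1.5240 mL

1.5240


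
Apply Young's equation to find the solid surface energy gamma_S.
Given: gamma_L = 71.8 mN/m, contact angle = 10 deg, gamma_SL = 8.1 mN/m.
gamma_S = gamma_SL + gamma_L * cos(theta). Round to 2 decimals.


theta_rad = 10 * pi/180 = 0.174533
gamma_S = 8.1 + 71.8 * cos(0.174533)
= 78.81 mN/m

78.81


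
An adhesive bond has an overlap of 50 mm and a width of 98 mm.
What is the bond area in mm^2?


Bond area = overlap * width
= 50 * 98
= 4900 mm^2

4900


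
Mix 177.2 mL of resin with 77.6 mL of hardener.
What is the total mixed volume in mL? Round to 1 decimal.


Total = 177.2 + 77.6 = 254.8 mL

254.8


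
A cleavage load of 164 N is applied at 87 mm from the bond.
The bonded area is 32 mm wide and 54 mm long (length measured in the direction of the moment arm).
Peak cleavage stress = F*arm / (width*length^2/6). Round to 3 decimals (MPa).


Moment = 164 * 87 = 14268 N*mm
Section modulus = 32 * 2916 / 6 = 93312 / 6 mm^3
Stress = 14268 / (93312 / 6) = 85608 / 93312
= 0.917 MPa

0.917


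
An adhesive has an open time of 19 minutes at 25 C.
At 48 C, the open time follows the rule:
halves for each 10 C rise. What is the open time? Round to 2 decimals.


Factor = 2^((48-25)/10) = 4.9246
Open time = 19 / 4.9246 = 3.86 min

3.86


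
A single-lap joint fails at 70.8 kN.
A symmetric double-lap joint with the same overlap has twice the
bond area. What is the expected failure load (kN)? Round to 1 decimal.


Double-lap load = 2 * 70.8 = 141.6 kN

141.6


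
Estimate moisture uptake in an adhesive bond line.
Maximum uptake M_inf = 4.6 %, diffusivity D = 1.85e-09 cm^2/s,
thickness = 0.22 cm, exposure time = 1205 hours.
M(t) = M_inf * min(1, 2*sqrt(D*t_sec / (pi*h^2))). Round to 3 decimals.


Convert time: 1205 h = 4338000 s
ratio = min(1, 2*sqrt(1.85e-09*4338000/(pi*0.22^2)))
= 0.459476
M(t) = 4.6 * 0.459476 = 2.114%

2.114


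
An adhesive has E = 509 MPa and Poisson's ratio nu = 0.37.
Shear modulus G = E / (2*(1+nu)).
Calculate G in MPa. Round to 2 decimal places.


G = 509 / (2*(1+0.37))
= 509 / 2.74
= 185.77 MPa

185.77


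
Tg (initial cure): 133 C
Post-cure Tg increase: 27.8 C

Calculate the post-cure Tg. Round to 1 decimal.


Post-cure Tg = 133 + 27.8 = 160.8 C

160.8


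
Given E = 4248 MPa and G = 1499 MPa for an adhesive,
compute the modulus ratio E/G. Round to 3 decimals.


E/G ratio = 4248 / 1499 = 2.834

2.834


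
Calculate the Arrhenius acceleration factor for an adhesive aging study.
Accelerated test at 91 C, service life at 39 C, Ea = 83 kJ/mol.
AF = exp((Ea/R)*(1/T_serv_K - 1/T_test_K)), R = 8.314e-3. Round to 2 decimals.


T_test = 364.15 K, T_serv = 312.15 K
Ea/R = 83 / 0.008314 = 9983.16
AF = exp(9983.16 * (1/312.15 - 1/364.15))
= 96.25

96.25


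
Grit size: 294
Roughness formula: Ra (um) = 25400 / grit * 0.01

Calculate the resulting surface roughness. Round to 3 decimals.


Ra = 25400 / 294 * 0.01
= 0.864 um

0.864


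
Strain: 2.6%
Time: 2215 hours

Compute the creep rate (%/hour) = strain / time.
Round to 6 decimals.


Creep rate = 2.6 / 2215
= 0.001174 %/h

0.001174


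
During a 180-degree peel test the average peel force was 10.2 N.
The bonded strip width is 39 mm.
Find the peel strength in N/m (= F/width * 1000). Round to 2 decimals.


Peel strength = F/width * 1000
= 10.2 / 39 * 1000
= 261.54 N/m

261.54


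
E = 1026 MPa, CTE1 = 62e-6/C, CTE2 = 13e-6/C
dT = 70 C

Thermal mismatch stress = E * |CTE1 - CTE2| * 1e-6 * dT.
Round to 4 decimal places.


= 1026 * 49e-6 * 70
= 3.5192 MPa

3.5192


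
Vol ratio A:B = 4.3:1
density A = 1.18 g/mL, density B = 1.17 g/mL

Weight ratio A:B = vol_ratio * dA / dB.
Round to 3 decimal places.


Weight ratio = 4.3 * 1.18 / 1.17
= 4.337

4.337


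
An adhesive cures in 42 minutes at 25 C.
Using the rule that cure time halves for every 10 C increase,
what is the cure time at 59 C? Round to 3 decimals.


Factor = 2^((59 - 25) / 10) = 10.5561
Cure time = 42 / 10.5561
= 3.979 minutes

3.979


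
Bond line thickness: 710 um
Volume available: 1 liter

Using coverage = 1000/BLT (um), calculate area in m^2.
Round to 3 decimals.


1 L = 1e6 mm^3, thickness = 710 um = 0.71 mm
Area = 1e6 / 0.71 mm^2 = (1e6 / 0.71) / 1e6 m^2 = 1000 / 710 m^2
= 1.408 m^2

1.408


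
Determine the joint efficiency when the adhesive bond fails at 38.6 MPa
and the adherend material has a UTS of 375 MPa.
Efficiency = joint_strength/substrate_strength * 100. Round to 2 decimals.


Joint efficiency = 38.6 / 375 * 100
= 10.29%

10.29


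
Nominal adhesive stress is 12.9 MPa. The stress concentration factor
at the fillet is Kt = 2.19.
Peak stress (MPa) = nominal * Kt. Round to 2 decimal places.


Peak = 12.9 * 2.19 = 28.25 MPa

28.25


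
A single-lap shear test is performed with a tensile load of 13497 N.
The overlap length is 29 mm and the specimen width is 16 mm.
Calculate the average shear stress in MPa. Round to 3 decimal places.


Shear stress = F / (overlap * width)
= 13497 / (29 * 16)
= 13497 / 464
= 29.088 MPa

29.088


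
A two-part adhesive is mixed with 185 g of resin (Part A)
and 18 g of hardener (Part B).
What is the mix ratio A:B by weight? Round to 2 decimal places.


Mix ratio = mass_A / mass_B
= 185 / 18
= 10.28

10.28


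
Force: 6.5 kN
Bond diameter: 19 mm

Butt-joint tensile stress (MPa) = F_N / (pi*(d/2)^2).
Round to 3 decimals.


F_N = 6.5 * 1000 = 6500.0 N
A = pi*(9.5)^2 = 283.5287 mm^2
stress = 6500.0 / 283.5287 = 22.925 MPa

22.925


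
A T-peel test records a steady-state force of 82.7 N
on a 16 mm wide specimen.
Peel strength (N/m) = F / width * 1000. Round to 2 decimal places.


Peel strength = 82.7 / 16 * 1000
= 5168.75 N/m

5168.75


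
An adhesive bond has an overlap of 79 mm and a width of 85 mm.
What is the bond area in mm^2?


Bond area = overlap * width
= 79 * 85
= 6715 mm^2

6715


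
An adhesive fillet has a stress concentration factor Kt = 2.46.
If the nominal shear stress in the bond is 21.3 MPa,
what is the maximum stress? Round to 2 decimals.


Max stress = 21.3 * 2.46 = 52.40 MPa

52.40


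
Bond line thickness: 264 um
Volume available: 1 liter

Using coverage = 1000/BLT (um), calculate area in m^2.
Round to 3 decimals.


1 L = 1e6 mm^3, thickness = 264 um = 0.264 mm
Area = 1e6 / 0.264 mm^2 = (1e6 / 0.264) / 1e6 m^2 = 1000 / 264 m^2
= 3.788 m^2

3.788


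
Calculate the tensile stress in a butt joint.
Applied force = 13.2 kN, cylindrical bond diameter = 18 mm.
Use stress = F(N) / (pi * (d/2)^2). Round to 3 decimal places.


A = pi * 9.0^2 = 254.4690 mm^2
sigma = 13200.0 / 254.4690 = 51.873 MPa

51.873


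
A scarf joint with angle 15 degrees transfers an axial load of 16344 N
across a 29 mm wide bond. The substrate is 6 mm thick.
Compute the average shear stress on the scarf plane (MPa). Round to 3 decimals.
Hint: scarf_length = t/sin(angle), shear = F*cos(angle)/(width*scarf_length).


scarf_length = 6 / sin(15 deg) = 23.1822 mm
cos(15 deg) = 0.965926
shear stress = 16344 * 0.965926 / (29 * 23.1822)
= 23.483 MPa

23.483


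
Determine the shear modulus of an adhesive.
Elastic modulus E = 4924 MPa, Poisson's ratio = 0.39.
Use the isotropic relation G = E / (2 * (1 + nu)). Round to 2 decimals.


G = 4924 / (2*(1+0.39)) = 4924 / 2.78
= 1771.22 MPa

1771.22


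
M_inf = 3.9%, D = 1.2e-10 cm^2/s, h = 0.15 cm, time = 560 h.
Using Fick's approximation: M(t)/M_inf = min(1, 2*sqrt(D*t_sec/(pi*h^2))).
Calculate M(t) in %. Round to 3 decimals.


t = 2016000 s
ratio = min(1, 2*sqrt(1.2e-10*2016000/(pi*0.0225)))
= 0.117004
M(t) = 3.9 * 0.117004 = 0.456%

0.456


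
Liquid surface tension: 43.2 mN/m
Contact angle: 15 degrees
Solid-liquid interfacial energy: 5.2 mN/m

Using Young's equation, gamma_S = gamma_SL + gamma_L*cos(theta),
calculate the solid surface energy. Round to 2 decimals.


gamma_S = 5.2 + 43.2 * cos(15)
= 46.93 mN/m

46.93


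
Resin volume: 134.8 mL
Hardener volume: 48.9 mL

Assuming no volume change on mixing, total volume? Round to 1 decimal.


V_total = 134.8 + 48.9 = 183.7 mL

183.7


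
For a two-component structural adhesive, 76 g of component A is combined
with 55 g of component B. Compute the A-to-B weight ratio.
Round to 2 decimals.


Weight ratio A:B = 76 / 55
= 1.38

1.38


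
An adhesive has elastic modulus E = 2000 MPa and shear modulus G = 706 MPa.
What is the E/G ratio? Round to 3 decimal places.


E/G = 2000 / 706 = 2.833

2.833


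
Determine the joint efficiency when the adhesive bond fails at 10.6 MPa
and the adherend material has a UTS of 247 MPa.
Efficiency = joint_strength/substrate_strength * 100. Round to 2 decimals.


Joint efficiency = 10.6 / 247 * 100
= 4.29%

4.29


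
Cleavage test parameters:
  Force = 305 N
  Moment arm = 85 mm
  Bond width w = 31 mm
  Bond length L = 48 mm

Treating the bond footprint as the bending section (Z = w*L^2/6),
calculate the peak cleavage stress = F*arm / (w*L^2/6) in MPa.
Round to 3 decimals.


M = 305 * 85 = 25925 N*mm
Z = 31 * 48^2 / 6 = 71424 / 6 mm^3
sigma = M / Z = 6 * 25925 / 71424 = 155550 / 71424
= 2.178 MPa

2.178


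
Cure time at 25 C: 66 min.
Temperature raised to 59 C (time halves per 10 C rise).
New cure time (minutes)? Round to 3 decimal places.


Acceleration factor = 2^(34/10) = 10.5561
New time = 66 / 10.5561 = 6.252 min

6.252


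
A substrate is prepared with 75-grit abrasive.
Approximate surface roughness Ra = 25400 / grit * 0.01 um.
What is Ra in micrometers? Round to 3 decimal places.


Ra = 25400 / 75 * 0.01 = 3.387 um

3.387


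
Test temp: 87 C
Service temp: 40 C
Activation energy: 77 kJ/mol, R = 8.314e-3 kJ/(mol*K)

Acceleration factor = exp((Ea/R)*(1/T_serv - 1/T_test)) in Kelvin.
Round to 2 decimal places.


AF = exp((77/0.008314)*(1/313.15 - 1/360.15))
= 47.45

47.45


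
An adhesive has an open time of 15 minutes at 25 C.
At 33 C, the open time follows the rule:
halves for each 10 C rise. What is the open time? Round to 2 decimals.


Factor = 2^((33-25)/10) = 1.7411
Open time = 15 / 1.7411 = 8.62 min

8.62


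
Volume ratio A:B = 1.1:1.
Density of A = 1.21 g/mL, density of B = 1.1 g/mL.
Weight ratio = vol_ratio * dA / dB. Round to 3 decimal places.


Wt ratio = 1.1 * 1.21 / 1.1
= 1.210

1.210


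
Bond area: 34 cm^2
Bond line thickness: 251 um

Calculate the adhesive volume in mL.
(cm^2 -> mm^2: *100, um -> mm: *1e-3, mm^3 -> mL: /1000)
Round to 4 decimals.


V = 34*100 * 251*1e-3 / 1000
= 0.8534 mL

0.8534


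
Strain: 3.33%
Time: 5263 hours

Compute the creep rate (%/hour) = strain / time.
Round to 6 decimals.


Creep rate = 3.33 / 5263
= 0.000633 %/h

0.000633


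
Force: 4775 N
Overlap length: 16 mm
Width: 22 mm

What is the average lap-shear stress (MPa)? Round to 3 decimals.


Average shear stress = F / (overlap * width)
= 4775 / (16 * 22)
= 13.565 MPa

13.565


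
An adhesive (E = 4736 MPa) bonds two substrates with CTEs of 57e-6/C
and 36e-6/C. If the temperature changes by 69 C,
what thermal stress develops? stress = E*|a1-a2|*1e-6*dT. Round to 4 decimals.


Stress = 4736 * |57 - 36| * 1e-6 * 69
= 6.8625 MPa

6.8625


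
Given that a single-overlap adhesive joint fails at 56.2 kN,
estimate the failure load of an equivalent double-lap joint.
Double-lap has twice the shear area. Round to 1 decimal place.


Double-lap factor = 2
Expected load = 56.2 * 2 = 112.4 kN

112.4


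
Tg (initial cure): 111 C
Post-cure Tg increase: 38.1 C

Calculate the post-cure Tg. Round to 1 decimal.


Post-cure Tg = 111 + 38.1 = 149.1 C

149.1


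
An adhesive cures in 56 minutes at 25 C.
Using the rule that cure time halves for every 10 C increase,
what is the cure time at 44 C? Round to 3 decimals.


Factor = 2^((44 - 25) / 10) = 3.7321
Cure time = 56 / 3.7321
= 15.005 minutes

15.005


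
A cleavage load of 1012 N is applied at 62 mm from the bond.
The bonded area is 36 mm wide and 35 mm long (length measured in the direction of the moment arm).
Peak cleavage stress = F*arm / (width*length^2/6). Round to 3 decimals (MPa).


Moment = 1012 * 62 = 62744 N*mm
Section modulus = 36 * 1225 / 6 = 44100 / 6 mm^3
Stress = 62744 / (44100 / 6) = 376464 / 44100
= 8.537 MPa

8.537
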